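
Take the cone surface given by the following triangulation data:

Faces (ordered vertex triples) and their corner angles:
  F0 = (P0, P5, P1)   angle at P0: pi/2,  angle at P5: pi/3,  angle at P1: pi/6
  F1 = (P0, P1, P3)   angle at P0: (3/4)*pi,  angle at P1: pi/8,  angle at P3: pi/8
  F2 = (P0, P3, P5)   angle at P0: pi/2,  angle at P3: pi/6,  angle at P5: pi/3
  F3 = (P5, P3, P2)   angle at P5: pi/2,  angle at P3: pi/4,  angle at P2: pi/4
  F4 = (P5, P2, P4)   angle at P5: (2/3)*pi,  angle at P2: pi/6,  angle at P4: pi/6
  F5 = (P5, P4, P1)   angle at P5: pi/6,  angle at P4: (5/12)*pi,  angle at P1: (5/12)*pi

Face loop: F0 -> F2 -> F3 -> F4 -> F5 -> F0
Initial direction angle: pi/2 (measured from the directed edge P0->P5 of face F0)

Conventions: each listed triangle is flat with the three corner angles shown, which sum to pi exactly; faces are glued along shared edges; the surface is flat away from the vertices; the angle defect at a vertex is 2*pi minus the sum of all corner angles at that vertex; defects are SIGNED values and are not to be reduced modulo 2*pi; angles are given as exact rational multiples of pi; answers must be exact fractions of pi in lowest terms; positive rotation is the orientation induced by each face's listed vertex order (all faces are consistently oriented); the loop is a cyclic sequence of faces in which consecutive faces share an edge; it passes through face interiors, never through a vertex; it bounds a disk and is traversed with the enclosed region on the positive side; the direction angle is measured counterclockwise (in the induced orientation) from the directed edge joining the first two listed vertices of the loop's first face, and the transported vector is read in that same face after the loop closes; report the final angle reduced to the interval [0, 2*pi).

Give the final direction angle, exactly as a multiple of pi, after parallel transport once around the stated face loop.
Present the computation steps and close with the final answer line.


enclosed vertex P5: corner angles sum to 2*pi, defect = 2*pi - 2*pi = 0
summing the enclosed defects onto the initial angle, mod 2*pi in the induced orientation:
final angle = pi/2 + 0 = pi/2 (mod 2*pi)

Answer: final direction angle = pi/2


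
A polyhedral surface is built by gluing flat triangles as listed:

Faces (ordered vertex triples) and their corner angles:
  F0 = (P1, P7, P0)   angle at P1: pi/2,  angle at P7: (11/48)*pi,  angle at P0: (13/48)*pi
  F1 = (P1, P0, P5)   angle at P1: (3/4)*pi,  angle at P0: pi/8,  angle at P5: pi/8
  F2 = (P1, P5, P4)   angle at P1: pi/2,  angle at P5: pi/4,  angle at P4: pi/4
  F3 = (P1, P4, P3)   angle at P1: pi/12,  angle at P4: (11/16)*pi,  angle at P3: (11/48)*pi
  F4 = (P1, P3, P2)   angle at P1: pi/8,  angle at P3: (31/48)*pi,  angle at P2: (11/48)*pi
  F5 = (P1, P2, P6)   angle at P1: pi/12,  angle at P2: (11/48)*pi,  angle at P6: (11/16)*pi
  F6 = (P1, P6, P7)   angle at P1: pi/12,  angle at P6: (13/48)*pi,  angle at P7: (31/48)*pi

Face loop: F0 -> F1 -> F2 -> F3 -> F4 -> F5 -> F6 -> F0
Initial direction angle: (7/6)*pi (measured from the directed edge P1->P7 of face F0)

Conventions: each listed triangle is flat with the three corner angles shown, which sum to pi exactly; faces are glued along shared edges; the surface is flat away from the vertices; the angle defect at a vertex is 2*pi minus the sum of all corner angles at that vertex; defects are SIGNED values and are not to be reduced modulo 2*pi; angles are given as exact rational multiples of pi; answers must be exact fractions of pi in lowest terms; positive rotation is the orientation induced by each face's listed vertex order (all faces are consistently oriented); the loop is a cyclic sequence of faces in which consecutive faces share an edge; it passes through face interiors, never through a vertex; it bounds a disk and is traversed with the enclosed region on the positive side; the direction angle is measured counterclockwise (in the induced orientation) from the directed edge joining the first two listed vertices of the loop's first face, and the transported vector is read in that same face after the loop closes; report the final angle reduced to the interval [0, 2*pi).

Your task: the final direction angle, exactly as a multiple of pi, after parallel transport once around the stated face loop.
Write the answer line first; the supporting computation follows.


Answer: final direction angle = (25/24)*pi

enclosed vertex P1: corner angles sum to (17/8)*pi, defect = 2*pi - (17/8)*pi = -pi/8
the rotation equals the total enclosed defect, so the final angle is initial + defects (mod 2*pi)
final angle = (7/6)*pi - pi/8 = (25/24)*pi (mod 2*pi)


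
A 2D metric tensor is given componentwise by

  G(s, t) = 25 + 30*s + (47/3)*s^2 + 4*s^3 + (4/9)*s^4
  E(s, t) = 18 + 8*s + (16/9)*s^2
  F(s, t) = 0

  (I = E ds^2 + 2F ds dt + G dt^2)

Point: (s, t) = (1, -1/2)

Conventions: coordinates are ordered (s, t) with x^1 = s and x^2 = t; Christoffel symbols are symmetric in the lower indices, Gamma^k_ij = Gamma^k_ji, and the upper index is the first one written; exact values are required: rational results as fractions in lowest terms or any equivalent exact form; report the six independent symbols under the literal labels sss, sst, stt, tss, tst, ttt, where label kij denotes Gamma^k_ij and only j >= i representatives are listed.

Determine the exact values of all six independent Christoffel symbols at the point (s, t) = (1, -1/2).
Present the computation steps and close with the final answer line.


E = 250/9, F = 0, G = 676/9 at the point
E_s = 104/9, E_t = 0, F_s = 0, F_t = 0, G_s = 676/9, G_t = 0
EG - F^2 = 169000/81;  g^inv = (81/169000) * [[676/9, 0], [0, 250/9]]
first-kind symbols [ij,l] = (1/2)(d_i g_jl + d_j g_il - d_l g_ij): [ss,s] = E_s/2 = 52/9, [ss,t] = F_s - E_t/2 = 0, [st,s] = E_t/2 = 0, [st,t] = G_s/2 = 338/9, [tt,s] = F_t - G_s/2 = -338/9, [tt,t] = G_t/2 = 0
Gamma^s_ij = (G*[ij,s] - F*[ij,t])/(EG - F^2), Gamma^t_ij = (E*[ij,t] - F*[ij,s])/(EG - F^2)

Answer: Gamma_sss = 26/125, Gamma_sst = 0, Gamma_stt = -169/125, Gamma_tss = 0, Gamma_tst = 1/2, Gamma_ttt = 0


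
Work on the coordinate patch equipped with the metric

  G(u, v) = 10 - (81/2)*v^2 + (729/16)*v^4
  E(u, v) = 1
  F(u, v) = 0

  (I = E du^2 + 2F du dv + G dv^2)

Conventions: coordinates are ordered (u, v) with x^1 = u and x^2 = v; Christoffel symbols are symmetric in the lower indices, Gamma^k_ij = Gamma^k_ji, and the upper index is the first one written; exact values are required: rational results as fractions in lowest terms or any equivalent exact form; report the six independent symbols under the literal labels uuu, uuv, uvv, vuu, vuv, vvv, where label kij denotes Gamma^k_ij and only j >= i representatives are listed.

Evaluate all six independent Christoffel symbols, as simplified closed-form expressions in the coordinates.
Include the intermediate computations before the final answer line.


E = 1; F = 0; G = 10 - (81/2)*v^2 + (729/16)*v^4
Gamma^k_ij = (1/2) g^{kl} (d_i g_jl + d_j g_il - d_l g_ij), with g^inv = (1/(EG-F^2)) [[G, -F], [-F, E]]
first partials: E_u = 0, E_v = 0, F_u = 0, F_v = 0, G_u = 0, G_v = -81*v + (729/4)*v^3
D = EG - F^2 = 10 - (81/2)*v^2 + (729/16)*v^4
expanded: Gamma^u_uu = (G E_u - 2F F_u + F E_v)/(2D), Gamma^u_uv = (G E_v - F G_u)/(2D), Gamma^u_vv = (2G F_v - G G_u - F G_v)/(2D), Gamma^v_uu = (2E F_u - E E_v - F E_u)/(2D), Gamma^v_uv = (E G_u - F E_v)/(2D), Gamma^v_vv = (E G_v - 2F F_v + F G_u)/(2D); substitute and cancel common factors

Answer: Gamma_uuu = 0, Gamma_uuv = 0, Gamma_uvv = 0, Gamma_vuu = 0, Gamma_vuv = 0, Gamma_vvv = (1458*v^3 - 648*v)/(729*v^4 - 648*v^2 + 160)


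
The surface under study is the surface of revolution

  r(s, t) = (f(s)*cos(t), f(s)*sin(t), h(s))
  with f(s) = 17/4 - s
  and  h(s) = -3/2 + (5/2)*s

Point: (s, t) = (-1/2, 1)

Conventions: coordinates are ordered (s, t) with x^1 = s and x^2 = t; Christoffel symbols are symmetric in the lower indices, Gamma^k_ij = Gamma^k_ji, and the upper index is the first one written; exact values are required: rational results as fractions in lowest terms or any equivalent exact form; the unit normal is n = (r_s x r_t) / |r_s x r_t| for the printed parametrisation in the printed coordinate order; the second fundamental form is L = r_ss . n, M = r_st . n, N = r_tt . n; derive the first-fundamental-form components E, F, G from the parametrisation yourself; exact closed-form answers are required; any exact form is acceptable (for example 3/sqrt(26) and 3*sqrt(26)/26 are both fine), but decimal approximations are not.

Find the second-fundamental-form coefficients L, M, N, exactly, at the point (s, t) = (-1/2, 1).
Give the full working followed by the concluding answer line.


f = 19/4, f' = -1, f'' = 0, h' = 5/2, h'' = 0
E = 29/4, F = 0, G = 361/16; answer radicand W^2 = 29/4
unnormalised second-form numerators: l = 0, m = 0, n = 95/8; L = l/sqrt(29/4), and similarly M = m/sqrt(W^2), N = n/sqrt(W^2)

Answer: L = 0, M = 0, N = 95*sqrt(29)/116


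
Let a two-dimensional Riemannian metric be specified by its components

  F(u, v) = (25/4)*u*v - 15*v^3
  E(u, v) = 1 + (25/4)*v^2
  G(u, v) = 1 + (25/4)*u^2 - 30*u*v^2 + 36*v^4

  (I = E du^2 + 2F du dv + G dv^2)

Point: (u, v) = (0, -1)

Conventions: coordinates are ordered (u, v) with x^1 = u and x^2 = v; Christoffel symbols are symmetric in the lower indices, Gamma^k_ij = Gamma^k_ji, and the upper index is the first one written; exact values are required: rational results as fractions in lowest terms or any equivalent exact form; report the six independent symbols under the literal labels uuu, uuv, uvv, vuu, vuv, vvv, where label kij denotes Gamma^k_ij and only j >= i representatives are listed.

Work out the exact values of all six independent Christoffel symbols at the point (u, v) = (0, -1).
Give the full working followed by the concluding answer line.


E = 29/4, F = 15, G = 37 at the point
E_u = 0, E_v = -25/2, F_u = -25/4, F_v = -45, G_u = -30, G_v = -144
EG - F^2 = 173/4;  g^inv = (4/173) * [[37, -15], [-15, 29/4]]
first-kind symbols [ij,l] = (1/2)(d_i g_jl + d_j g_il - d_l g_ij): [uu,u] = E_u/2 = 0, [uu,v] = F_u - E_v/2 = 0, [uv,u] = E_v/2 = -25/4, [uv,v] = G_u/2 = -15, [vv,u] = F_v - G_u/2 = -30, [vv,v] = G_v/2 = -72
Gamma^u_ij = (G*[ij,u] - F*[ij,v])/(EG - F^2), Gamma^v_ij = (E*[ij,v] - F*[ij,u])/(EG - F^2)

Answer: Gamma_uuu = 0, Gamma_uuv = -25/173, Gamma_uvv = -120/173, Gamma_vuu = 0, Gamma_vuv = -60/173, Gamma_vvv = -288/173


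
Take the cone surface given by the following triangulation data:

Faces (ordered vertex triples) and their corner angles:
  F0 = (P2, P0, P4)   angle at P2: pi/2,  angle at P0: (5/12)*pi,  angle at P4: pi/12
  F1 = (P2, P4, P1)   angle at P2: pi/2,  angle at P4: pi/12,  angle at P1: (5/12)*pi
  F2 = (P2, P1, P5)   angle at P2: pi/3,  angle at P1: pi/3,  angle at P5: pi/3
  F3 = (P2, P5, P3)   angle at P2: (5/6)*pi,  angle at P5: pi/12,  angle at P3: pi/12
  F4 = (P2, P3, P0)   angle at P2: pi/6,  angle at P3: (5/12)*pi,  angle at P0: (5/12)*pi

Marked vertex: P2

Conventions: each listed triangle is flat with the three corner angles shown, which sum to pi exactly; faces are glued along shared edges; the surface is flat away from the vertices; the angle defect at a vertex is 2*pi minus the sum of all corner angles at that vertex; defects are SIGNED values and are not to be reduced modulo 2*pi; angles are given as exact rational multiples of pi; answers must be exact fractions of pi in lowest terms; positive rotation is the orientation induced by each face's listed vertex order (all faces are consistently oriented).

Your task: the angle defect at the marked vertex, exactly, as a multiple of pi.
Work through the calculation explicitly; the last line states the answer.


Sum of corner angles at P2: (7/3)*pi
defect = 2*pi - (7/3)*pi

Answer: defect(P2) = -pi/3


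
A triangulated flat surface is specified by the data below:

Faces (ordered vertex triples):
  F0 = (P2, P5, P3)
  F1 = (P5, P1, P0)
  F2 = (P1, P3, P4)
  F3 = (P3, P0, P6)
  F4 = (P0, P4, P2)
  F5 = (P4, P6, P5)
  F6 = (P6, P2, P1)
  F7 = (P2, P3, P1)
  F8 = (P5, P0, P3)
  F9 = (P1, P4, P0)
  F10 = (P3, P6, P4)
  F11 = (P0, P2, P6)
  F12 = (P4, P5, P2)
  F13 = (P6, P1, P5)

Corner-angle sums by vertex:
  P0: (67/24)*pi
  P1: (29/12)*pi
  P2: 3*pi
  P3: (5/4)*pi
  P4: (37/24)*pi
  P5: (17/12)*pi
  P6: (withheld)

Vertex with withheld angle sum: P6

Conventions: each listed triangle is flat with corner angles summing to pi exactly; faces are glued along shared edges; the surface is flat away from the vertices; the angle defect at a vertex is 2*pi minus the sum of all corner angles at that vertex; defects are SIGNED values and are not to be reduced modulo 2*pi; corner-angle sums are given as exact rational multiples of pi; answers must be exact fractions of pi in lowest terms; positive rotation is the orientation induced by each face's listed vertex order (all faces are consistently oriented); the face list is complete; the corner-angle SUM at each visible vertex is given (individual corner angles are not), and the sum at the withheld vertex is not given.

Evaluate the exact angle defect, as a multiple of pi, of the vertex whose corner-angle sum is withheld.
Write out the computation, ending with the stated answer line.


V = 7, E = 21, F = 14; chi = V - E + F = 0
Gauss-Bonnet: total defect = 2*pi*chi = 0; visible defects sum to (-5/12)*pi

Answer: defect(P6) = (5/12)*pi


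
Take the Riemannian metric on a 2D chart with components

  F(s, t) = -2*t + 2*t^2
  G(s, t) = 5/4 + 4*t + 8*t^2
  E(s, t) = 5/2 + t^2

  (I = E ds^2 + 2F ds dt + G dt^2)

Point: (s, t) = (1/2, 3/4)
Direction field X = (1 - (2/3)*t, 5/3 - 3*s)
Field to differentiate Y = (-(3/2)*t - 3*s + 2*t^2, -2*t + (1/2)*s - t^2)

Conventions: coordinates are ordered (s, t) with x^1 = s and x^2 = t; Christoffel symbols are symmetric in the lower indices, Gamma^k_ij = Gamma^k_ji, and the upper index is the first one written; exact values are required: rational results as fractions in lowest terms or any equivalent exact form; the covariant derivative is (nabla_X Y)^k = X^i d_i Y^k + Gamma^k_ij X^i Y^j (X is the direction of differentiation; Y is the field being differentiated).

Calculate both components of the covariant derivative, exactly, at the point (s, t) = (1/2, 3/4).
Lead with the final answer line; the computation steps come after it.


Answer: (nabla_X Y)^s = -67963/40944, (nabla_X Y)^t = -46087/81888

E = 49/16, F = -3/8, G = 35/4 at the point
E_s = 0, E_t = 3/2, F_s = 0, F_t = 1, G_s = 0, G_t = 16
EG - F^2 = 853/32;  g^inv = (32/853) * [[35/4, 3/8], [3/8, 49/16]]
first-kind symbols [ij,l] = (1/2)(d_i g_jl + d_j g_il - d_l g_ij): [ss,s] = E_s/2 = 0, [ss,t] = F_s - E_t/2 = -3/4, [st,s] = E_t/2 = 3/4, [st,t] = G_s/2 = 0, [tt,s] = F_t - G_s/2 = 1, [tt,t] = G_t/2 = 8
Gamma^s_ij = (G*[ij,s] - F*[ij,t])/(EG - F^2), Gamma^t_ij = (E*[ij,t] - F*[ij,s])/(EG - F^2)
Gamma_sss = -9/853, Gamma_sst = 210/853, Gamma_stt = 376/853, Gamma_tss = -147/1706, Gamma_tst = 9/853, Gamma_ttt = 796/853
X = (1/2, 1/6), Y = (-3/2, -29/16) at the point


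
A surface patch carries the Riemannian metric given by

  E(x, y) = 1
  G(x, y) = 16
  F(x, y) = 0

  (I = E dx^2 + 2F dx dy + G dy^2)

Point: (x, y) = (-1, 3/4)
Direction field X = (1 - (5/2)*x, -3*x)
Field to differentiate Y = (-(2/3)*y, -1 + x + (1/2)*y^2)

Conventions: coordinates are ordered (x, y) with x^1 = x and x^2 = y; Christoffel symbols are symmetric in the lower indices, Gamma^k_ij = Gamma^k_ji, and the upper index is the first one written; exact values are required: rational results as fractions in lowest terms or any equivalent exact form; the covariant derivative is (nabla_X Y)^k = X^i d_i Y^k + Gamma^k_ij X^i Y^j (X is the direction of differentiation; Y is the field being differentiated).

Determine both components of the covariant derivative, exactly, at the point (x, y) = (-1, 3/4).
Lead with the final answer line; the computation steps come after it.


Answer: (nabla_X Y)^x = -2, (nabla_X Y)^y = 23/4

E = 1, F = 0, G = 16 at the point
E_x = 0, E_y = 0, F_x = 0, F_y = 0, G_x = 0, G_y = 0
EG - F^2 = 16;  g^inv = (1/16) * [[16, 0], [0, 1]]
first-kind symbols [ij,l] = (1/2)(d_i g_jl + d_j g_il - d_l g_ij): [xx,x] = E_x/2 = 0, [xx,y] = F_x - E_y/2 = 0, [xy,x] = E_y/2 = 0, [xy,y] = G_x/2 = 0, [yy,x] = F_y - G_x/2 = 0, [yy,y] = G_y/2 = 0
Gamma^x_ij = (G*[ij,x] - F*[ij,y])/(EG - F^2), Gamma^y_ij = (E*[ij,y] - F*[ij,x])/(EG - F^2)
Gamma_xxx = 0, Gamma_xxy = 0, Gamma_xyy = 0, Gamma_yxx = 0, Gamma_yxy = 0, Gamma_yyy = 0
X = (7/2, 3), Y = (-1/2, -55/32) at the point


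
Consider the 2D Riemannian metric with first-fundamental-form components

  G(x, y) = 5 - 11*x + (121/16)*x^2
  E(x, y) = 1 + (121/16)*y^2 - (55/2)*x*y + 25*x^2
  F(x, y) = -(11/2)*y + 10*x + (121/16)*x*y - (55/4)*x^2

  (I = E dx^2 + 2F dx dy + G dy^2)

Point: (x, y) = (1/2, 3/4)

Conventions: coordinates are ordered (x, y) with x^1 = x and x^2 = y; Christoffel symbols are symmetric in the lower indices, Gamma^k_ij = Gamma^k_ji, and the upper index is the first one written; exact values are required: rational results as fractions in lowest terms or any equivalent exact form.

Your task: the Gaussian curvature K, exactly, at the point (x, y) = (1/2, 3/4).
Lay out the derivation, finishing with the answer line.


E = 305/256, F = 35/128, G = 89/64, EG - F^2 = 405/256 at the point
E_x = 35/8, E_y = -77/32, F_x = 123/64, F_y = -55/32, G_x = -55/16, G_y = 0
E_yy = 121/8, F_xy = 121/16, G_xx = 121/8
Compute both Brioschi determinants and normalise by (EG - F^2)^2.
M1 = [[-E_yy/2 + F_xy - G_xx/2, E_x/2, F_x - E_y/2], [F_y - G_x/2, E, F], [G_y/2, F, G]] = [[-121/16, 35/16, 25/8], [0, 305/256, 35/128], [0, 35/128, 89/64]]; det M1 = -49005/4096
M2 = [[0, E_y/2, G_x/2], [E_y/2, E, F], [G_x/2, F, G]] = [[0, -77/64, -55/32], [-77/64, 305/256, 35/128], [-55/32, 35/128, 89/64]]; det M2 = -18029/4096
det M1 - det M2 = -121/16; K = -121/16 / (405/256)^2 = -495616/164025

Answer: K = -495616/164025


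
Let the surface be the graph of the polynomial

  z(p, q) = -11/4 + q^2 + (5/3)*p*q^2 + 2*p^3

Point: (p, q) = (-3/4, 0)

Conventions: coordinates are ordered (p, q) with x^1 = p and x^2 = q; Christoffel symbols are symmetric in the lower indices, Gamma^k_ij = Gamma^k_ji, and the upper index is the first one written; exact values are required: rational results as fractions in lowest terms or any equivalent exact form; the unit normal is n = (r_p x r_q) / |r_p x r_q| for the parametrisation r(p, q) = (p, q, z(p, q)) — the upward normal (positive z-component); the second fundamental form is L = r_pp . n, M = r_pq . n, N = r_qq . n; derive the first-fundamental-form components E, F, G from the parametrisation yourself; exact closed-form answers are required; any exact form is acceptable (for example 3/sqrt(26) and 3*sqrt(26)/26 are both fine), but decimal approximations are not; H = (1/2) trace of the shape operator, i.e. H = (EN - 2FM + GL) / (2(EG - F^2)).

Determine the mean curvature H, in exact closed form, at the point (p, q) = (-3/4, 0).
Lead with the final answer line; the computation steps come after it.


Answer: H = -3890*sqrt(793)/628849

z_p = 27/8, z_q = 0, z_pp = -9, z_pq = 0, z_qq = -1/2
E = 793/64, F = 0, G = 1; answer radicand W^2 = 793/64
unnormalised second-form numerators: l = -9, m = 0, n = -1/2; L = l/sqrt(793/64), and similarly M = m/sqrt(W^2), N = n/sqrt(W^2)
H = (E*n - 2*F*m + G*l) / (2*(EG - F^2)*sqrt(W^2)); E*n - 2*F*m + G*l = -1945/128, EG - F^2 = 793/64, so H = (-1945/3172)/sqrt(793/64)


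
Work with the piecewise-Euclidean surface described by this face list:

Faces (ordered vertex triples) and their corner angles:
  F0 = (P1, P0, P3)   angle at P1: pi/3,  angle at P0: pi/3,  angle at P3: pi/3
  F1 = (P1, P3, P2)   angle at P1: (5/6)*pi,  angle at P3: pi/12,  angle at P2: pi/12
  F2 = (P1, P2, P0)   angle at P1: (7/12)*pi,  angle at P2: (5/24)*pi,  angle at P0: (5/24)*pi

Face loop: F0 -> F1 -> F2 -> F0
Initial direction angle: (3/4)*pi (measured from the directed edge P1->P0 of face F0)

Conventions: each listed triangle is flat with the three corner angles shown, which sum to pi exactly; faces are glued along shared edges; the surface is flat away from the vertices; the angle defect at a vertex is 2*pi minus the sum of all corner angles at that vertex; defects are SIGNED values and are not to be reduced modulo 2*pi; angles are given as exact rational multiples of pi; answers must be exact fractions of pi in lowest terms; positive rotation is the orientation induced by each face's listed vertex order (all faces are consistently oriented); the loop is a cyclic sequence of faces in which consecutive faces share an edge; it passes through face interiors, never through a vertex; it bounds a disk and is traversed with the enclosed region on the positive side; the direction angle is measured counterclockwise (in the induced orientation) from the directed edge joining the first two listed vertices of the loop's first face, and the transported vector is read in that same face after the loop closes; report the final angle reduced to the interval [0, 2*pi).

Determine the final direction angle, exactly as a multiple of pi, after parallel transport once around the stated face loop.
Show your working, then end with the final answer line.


enclosed vertex P1: corner angles sum to (7/4)*pi, defect = 2*pi - (7/4)*pi = pi/4
by Gauss-Bonnet the loop rotates the vector by the enclosed defect sum (positive orientation, mod 2*pi)
final angle = (3/4)*pi + pi/4 = pi (mod 2*pi)

Answer: final direction angle = pi


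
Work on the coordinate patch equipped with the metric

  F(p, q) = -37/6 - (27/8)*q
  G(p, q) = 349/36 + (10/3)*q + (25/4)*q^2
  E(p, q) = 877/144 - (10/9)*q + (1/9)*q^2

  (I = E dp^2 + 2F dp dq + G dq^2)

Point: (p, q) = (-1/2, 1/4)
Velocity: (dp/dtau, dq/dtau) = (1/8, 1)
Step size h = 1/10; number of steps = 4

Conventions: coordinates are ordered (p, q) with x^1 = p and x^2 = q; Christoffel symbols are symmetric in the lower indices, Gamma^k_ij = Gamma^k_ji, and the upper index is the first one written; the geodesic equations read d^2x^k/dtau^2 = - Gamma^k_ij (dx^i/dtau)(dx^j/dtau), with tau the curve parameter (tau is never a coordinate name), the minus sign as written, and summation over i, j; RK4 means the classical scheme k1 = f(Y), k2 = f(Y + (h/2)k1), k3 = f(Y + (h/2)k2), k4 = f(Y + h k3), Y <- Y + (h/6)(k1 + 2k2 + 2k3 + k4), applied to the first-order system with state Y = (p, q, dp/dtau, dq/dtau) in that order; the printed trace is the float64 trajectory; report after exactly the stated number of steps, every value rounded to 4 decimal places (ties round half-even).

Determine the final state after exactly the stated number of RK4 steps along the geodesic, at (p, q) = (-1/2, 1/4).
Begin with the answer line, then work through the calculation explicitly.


Answer: p = -0.3580, q = 0.6772, dp/dtau = 0.5787, dq/dtau = 1.1123

f(Y) = (dp/dtau, dq/dtau, -Gamma^p_ij Y'^i Y'^j, -Gamma^q_ij Y'^i Y'^j) with the Gammas evaluated at the stage position; h = 0.100000; intermediate values shown to 6 dp
step 0: p = -0.5000, q = 0.2500, dp/dtau = 0.1250, dq/dtau = 1.0000
step 1:
  k1: at (p, q) = (-0.500000, 0.250000), (dp/dtau, dq/dtau) = (0.125000, 1.000000); Gamma_ppp = 0.257064, Gamma_ppq = -0.400365, Gamma_pqq = -0.987404, Gamma_qpp = 0.213392, Gamma_qpq = -0.257064, Gamma_qqq = -0.338232; k1 = (0.125000, 1.000000, 1.083479, 0.399163)
  k2: at (p, q) = (-0.493750, 0.300000), (dp/dtau, dq/dtau) = (0.179174, 1.019958); Gamma_ppp = 0.280251, Gamma_ppq = -0.439433, Gamma_pqq = -0.939320, Gamma_qpp = 0.225122, Gamma_qpq = -0.280251, Gamma_qqq = -0.284435; k2 = (0.179174, 1.019958, 1.128804, 0.391106)
  k3: at (p, q) = (-0.491041, 0.300998), (dp/dtau, dq/dtau) = (0.181440, 1.019555); Gamma_ppp = 0.280728, Gamma_ppq = -0.440252, Gamma_pqq = -0.938218, Gamma_qpp = 0.225359, Gamma_qpq = -0.280728, Gamma_qqq = -0.283281; k3 = (0.181440, 1.019555, 1.128913, 0.390912)
  k4: at (p, q) = (-0.481856, 0.351956), (dp/dtau, dq/dtau) = (0.237891, 1.039091); Gamma_ppp = 0.305800, Gamma_ppq = -0.484066, Gamma_pqq = -0.874010, Gamma_qpp = 0.237545, Gamma_qpq = -0.305800, Gamma_qqq = -0.220028; k4 = (0.237891, 1.039091, 1.165685, 0.375306)
  Y <- Y + (h/6)(k1 + 2k2 + 2k3 + k4): p = -0.4819, q = 0.3520, dp/dtau = 0.2377, dq/dtau = 1.0390
step 2:
  k1: at (p, q) = (-0.481931, 0.351969), (dp/dtau, dq/dtau) = (0.237743, 1.038975); Gamma_ppp = 0.305807, Gamma_ppq = -0.484078, Gamma_pqq = -0.873991, Gamma_qpp = 0.237548, Gamma_qpq = -0.305807, Gamma_qqq = -0.220011; k1 = (0.237743, 1.038975, 1.165306, 0.375143)
  k2: at (p, q) = (-0.470044, 0.403917), (dp/dtau, dq/dtau) = (0.296009, 1.057732); Gamma_ppp = 0.332681, Gamma_ppq = -0.532851, Gamma_pqq = -0.791217, Gamma_qpp = 0.250050, Gamma_qpq = -0.332681, Gamma_qqq = -0.146480; k2 = (0.296009, 1.057732, 1.189730, 0.350295)
  k3: at (p, q) = (-0.467131, 0.404855), (dp/dtau, dq/dtau) = (0.297230, 1.056490); Gamma_ppp = 0.333177, Gamma_ppq = -0.533770, Gamma_pqq = -0.789551, Gamma_qpp = 0.250275, Gamma_qpq = -0.333177, Gamma_qqq = -0.145066; k3 = (0.297230, 1.056490, 1.187068, 0.349057)
  k4: at (p, q) = (-0.452208, 0.457618), (dp/dtau, dq/dtau) = (0.356450, 1.073881); Gamma_ppp = 0.361605, Gamma_ppq = -0.587519, Gamma_pqq = -0.685485, Gamma_qpp = 0.262845, Gamma_qpq = -0.361605, Gamma_qqq = -0.060588; k4 = (0.356450, 1.073881, 1.194358, 0.313309)
  Y <- Y + (h/6)(k1 + 2k2 + 2k3 + k4): p = -0.4523, q = 0.4577, dp/dtau = 0.3563, dq/dtau = 1.0738
step 3:
  k1: at (p, q) = (-0.452254, 0.457657), (dp/dtau, dq/dtau) = (0.356298, 1.073761); Gamma_ppp = 0.361627, Gamma_ppq = -0.587561, Gamma_pqq = -0.685400, Gamma_qpp = 0.262854, Gamma_qpq = -0.361627, Gamma_qqq = -0.060521; k1 = (0.356298, 1.073761, 1.193909, 0.313111)
  k2: at (p, q) = (-0.434439, 0.511345), (dp/dtau, dq/dtau) = (0.415993, 1.089417); Gamma_ppp = 0.391347, Gamma_ppq = -0.646247, Gamma_pqq = -0.557669, Gamma_qpp = 0.275254, Gamma_qpq = -0.391347, Gamma_qqq = 0.035386; k2 = (0.415993, 1.089417, 1.179880, 0.265078)
  k3: at (p, q) = (-0.431454, 0.512128), (dp/dtau, dq/dtau) = (0.415292, 1.087015); Gamma_ppp = 0.391784, Gamma_ppq = -0.647130, Gamma_pqq = -0.555638, Gamma_qpp = 0.275431, Gamma_qpq = -0.391784, Gamma_qqq = 0.036857; k3 = (0.415292, 1.087015, 1.173238, 0.262671)
  k4: at (p, q) = (-0.410724, 0.566358), (dp/dtau, dq/dtau) = (0.473621, 1.100028); Gamma_ppp = 0.422140, Gamma_ppq = -0.710022, Gamma_pqq = -0.402923, Gamma_qpp = 0.287238, Gamma_qpq = -0.422140, Gamma_qqq = 0.143633; k4 = (0.473621, 1.100028, 1.132706, 0.201630)
  Y <- Y + (h/6)(k1 + 2k2 + 2k3 + k4): p = -0.4107, q = 0.5664, dp/dtau = 0.4735, dq/dtau = 1.0999
step 4:
  k1: at (p, q) = (-0.410712, 0.566435), (dp/dtau, dq/dtau) = (0.473512, 1.099932); Gamma_ppp = 0.422183, Gamma_ppq = -0.710112, Gamma_pqq = -0.402692, Gamma_qpp = 0.287254, Gamma_qpq = -0.422183, Gamma_qqq = 0.143789; k1 = (0.473512, 1.099932, 1.132234, 0.201402)
  k2: at (p, q) = (-0.387036, 0.621431), (dp/dtau, dq/dtau) = (0.530124, 1.110002); Gamma_ppp = 0.452700, Gamma_ppq = -0.776750, Gamma_pqq = -0.223567, Gamma_qpp = 0.298151, Gamma_qpq = -0.452700, Gamma_qqq = 0.261156; k2 = (0.530124, 1.110002, 1.062373, 0.127212)
  k3: at (p, q) = (-0.384206, 0.621935), (dp/dtau, dq/dtau) = (0.526630, 1.106292); Gamma_ppp = 0.452976, Gamma_ppq = -0.777370, Gamma_pqq = -0.221816, Gamma_qpp = 0.298244, Gamma_qpq = -0.452976, Gamma_qqq = 0.262268; k3 = (0.526630, 1.106292, 1.051651, 0.124114)
  k4: at (p, q) = (-0.358049, 0.677064), (dp/dtau, dq/dtau) = (0.578677, 1.112343); Gamma_ppp = 0.482579, Gamma_ppq = -0.845989, Gamma_pqq = -0.018341, Gamma_qpp = 0.307697, Gamma_qpq = -0.482579, Gamma_qqq = 0.387631; k4 = (0.578677, 1.112343, 0.950199, 0.038604)
  Y <- Y + (h/6)(k1 + 2k2 + 2k3 + k4): p = -0.3580, q = 0.6772, dp/dtau = 0.5787, dq/dtau = 1.1123


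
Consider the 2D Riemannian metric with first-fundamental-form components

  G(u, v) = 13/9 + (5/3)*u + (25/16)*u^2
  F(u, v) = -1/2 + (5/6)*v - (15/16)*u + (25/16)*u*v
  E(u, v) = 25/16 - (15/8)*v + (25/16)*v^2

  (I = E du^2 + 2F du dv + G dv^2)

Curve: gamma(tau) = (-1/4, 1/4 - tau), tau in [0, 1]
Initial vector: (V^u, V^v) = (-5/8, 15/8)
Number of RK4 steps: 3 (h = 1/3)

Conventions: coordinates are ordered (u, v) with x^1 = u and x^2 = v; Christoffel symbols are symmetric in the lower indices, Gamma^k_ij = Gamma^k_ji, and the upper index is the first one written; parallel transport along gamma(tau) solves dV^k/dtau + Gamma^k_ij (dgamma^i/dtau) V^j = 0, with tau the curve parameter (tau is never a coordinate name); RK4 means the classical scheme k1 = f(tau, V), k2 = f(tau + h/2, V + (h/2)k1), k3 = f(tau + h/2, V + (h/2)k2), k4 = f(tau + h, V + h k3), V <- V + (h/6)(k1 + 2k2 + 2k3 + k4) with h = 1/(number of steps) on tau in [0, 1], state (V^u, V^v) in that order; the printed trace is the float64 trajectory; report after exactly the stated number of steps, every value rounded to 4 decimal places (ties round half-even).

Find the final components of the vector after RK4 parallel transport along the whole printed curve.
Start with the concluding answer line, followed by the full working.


Answer: V^u = -0.3598, V^v = 1.7700

gamma'(tau) = (0, -1); f(tau, V)^k = -Gamma^k_ij(gamma(tau)) gamma'^i(tau) V^j; h = 1/3; intermediate values shown to 6 dp
curve data and Christoffel symbols at the stage parameters:
  tau = 0.000000: gamma = (-0.250000, 0.250000), gamma' = (0.000000, -1.000000); Gamma_uuu = 0.000000, Gamma_uuv = -0.415293, Gamma_uvv = 0.000000, Gamma_vuu = 0.000000, Gamma_vuv = 0.336190, Gamma_vvv = 0.000000
  tau = 0.166667: gamma = (-0.250000, 0.083333), gamma' = (0.000000, -1.000000); Gamma_uuu = 0.000000, Gamma_uuv = -0.523354, Gamma_uvv = 0.000000, Gamma_vuu = 0.000000, Gamma_vuv = 0.287001, Gamma_vvv = 0.000000
  tau = 0.333333: gamma = (-0.250000, -0.083333), gamma' = (0.000000, -1.000000); Gamma_uuu = 0.000000, Gamma_uuv = -0.575573, Gamma_uvv = 0.000000, Gamma_vuu = 0.000000, Gamma_vuv = 0.238652, Gamma_vvv = 0.000000
  tau = 0.500000: gamma = (-0.250000, -0.250000), gamma' = (0.000000, -1.000000); Gamma_uuu = 0.000000, Gamma_uuv = -0.589141, Gamma_uvv = 0.000000, Gamma_vuu = 0.000000, Gamma_vuv = 0.196380, Gamma_vvv = 0.000000
  tau = 0.666667: gamma = (-0.250000, -0.416667), gamma' = (0.000000, -1.000000); Gamma_uuu = 0.000000, Gamma_uuv = -0.579664, Gamma_uvv = 0.000000, Gamma_vuu = 0.000000, Gamma_vuv = 0.161546, Gamma_vvv = 0.000000
  tau = 0.833333: gamma = (-0.250000, -0.583333), gamma' = (0.000000, -1.000000); Gamma_uuu = 0.000000, Gamma_uuv = -0.558030, Gamma_uvv = 0.000000, Gamma_vuu = 0.000000, Gamma_vuv = 0.133613, Gamma_vvv = 0.000000
  tau = 1.000000: gamma = (-0.250000, -0.750000), gamma' = (0.000000, -1.000000); Gamma_uuu = 0.000000, Gamma_uuv = -0.530915, Gamma_uvv = 0.000000, Gamma_vuu = 0.000000, Gamma_vuv = 0.111427, Gamma_vvv = 0.000000
step 0: V^u = -0.6250, V^v = 1.8750
step 1: k1 = (0.259558, -0.210119), k2 = (0.304456, -0.166960), k3 = (0.300540, -0.164812), k4 = (0.302072, -0.125250); V <- V + (h/6)(k1 + 2k2 + 2k3 + k4): V^u = -0.5266, V^v = 1.8195
step 2: k1 = (0.303083, -0.125669), k2 = (0.280468, -0.093489), k3 = (0.282689, -0.094230), k4 = (0.250616, -0.069844); V <- V + (h/6)(k1 + 2k2 + 2k3 + k4): V^u = -0.4332, V^v = 1.7878
step 3: k1 = (0.251135, -0.069988), k2 = (0.218405, -0.052294), k3 = (0.221449, -0.053023), k4 = (0.190825, -0.040050); V <- V + (h/6)(k1 + 2k2 + 2k3 + k4): V^u = -0.3598, V^v = 1.7700


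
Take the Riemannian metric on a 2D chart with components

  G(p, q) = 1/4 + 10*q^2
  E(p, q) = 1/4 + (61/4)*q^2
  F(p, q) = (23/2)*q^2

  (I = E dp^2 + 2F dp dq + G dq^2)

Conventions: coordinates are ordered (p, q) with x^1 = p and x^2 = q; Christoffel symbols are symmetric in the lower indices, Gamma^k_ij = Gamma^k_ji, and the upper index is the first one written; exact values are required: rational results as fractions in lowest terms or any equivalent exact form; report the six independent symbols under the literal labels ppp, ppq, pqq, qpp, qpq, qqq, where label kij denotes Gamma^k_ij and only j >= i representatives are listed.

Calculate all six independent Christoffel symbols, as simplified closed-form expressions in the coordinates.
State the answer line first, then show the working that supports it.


Answer: Gamma_ppp = 2806*q^3/(324*q^4 + 101*q^2 + 1), Gamma_ppq = (2440*q^3 + 61*q)/(324*q^4 + 101*q^2 + 1), Gamma_pqq = (1840*q^3 + 92*q)/(324*q^4 + 101*q^2 + 1), Gamma_qpp = (-3721*q^3 - 61*q)/(324*q^4 + 101*q^2 + 1), Gamma_qpq = -2806*q^3/(324*q^4 + 101*q^2 + 1), Gamma_qqq = (-1792*q^3 + 40*q)/(324*q^4 + 101*q^2 + 1)

E = 1/4 + (61/4)*q^2; F = (23/2)*q^2; G = 1/4 + 10*q^2
Gamma^k_ij = (1/2) g^{kl} (d_i g_jl + d_j g_il - d_l g_ij), with g^inv = (1/(EG-F^2)) [[G, -F], [-F, E]]
first partials: E_p = 0, E_q = (61/2)*q, F_p = 0, F_q = 23*q, G_p = 0, G_q = 20*q
D = EG - F^2 = 1/16 + (101/16)*q^2 + (81/4)*q^4
expanded: Gamma^p_pp = (G E_p - 2F F_p + F E_q)/(2D), Gamma^p_pq = (G E_q - F G_p)/(2D), Gamma^p_qq = (2G F_q - G G_p - F G_q)/(2D), Gamma^q_pp = (2E F_p - E E_q - F E_p)/(2D), Gamma^q_pq = (E G_p - F E_q)/(2D), Gamma^q_qq = (E G_q - 2F F_q + F G_p)/(2D); substitute and cancel common factors


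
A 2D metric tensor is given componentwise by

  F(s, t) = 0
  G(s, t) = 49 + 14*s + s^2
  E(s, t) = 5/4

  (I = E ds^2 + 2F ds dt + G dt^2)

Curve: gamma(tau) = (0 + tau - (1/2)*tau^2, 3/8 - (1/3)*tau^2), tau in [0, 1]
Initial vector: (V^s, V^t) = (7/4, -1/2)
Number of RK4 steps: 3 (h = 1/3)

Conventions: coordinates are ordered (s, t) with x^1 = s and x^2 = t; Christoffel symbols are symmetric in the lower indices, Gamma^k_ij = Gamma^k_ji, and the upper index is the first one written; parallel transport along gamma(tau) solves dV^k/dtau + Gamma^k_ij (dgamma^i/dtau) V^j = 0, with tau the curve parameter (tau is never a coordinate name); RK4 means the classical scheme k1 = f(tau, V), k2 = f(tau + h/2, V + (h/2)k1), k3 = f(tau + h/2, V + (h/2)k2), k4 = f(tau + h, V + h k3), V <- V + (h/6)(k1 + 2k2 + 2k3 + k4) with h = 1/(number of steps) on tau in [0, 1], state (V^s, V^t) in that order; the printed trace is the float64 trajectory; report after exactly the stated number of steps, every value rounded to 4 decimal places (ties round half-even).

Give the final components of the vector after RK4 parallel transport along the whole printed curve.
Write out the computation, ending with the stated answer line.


gamma'(tau) = (1 - tau, -(2/3)*tau); f(tau, V)^k = -Gamma^k_ij(gamma(tau)) gamma'^i(tau) V^j; h = 1/3; intermediate values shown to 6 dp
curve data and Christoffel symbols at the stage parameters:
  tau = 0.000000: gamma = (0.000000, 0.375000), gamma' = (1.000000, 0.000000); Gamma_sss = 0.000000, Gamma_sst = 0.000000, Gamma_stt = -5.600000, Gamma_tss = 0.000000, Gamma_tst = 0.142857, Gamma_ttt = 0.000000
  tau = 0.166667: gamma = (0.152778, 0.365741), gamma' = (0.833333, -0.111111); Gamma_sss = 0.000000, Gamma_sst = 0.000000, Gamma_stt = -5.722222, Gamma_tss = 0.000000, Gamma_tst = 0.139806, Gamma_ttt = 0.000000
  tau = 0.333333: gamma = (0.277778, 0.337963), gamma' = (0.666667, -0.222222); Gamma_sss = 0.000000, Gamma_sst = 0.000000, Gamma_stt = -5.822222, Gamma_tss = 0.000000, Gamma_tst = 0.137405, Gamma_ttt = 0.000000
  tau = 0.500000: gamma = (0.375000, 0.291667), gamma' = (0.500000, -0.333333); Gamma_sss = 0.000000, Gamma_sst = 0.000000, Gamma_stt = -5.900000, Gamma_tss = 0.000000, Gamma_tst = 0.135593, Gamma_ttt = 0.000000
  tau = 0.666667: gamma = (0.444444, 0.226852), gamma' = (0.333333, -0.444444); Gamma_sss = 0.000000, Gamma_sst = 0.000000, Gamma_stt = -5.955556, Gamma_tss = 0.000000, Gamma_tst = 0.134328, Gamma_ttt = 0.000000
  tau = 0.833333: gamma = (0.486111, 0.143519), gamma' = (0.166667, -0.555556); Gamma_sss = 0.000000, Gamma_sst = 0.000000, Gamma_stt = -5.988889, Gamma_tss = 0.000000, Gamma_tst = 0.133581, Gamma_ttt = 0.000000
  tau = 1.000000: gamma = (0.500000, 0.041667), gamma' = (0.000000, -0.666667); Gamma_sss = 0.000000, Gamma_sst = 0.000000, Gamma_stt = -6.000000, Gamma_tss = 0.000000, Gamma_tst = 0.133333, Gamma_ttt = 0.000000
step 0: V^s = 1.7500, V^t = -0.5000
step 1: k1 = (0.000000, 0.071429), k2 = (0.310332, 0.084050), k3 = (0.308995, 0.084608), k4 = (0.610424, 0.099798); V <- V + (h/6)(k1 + 2k2 + 2k3 + k4): V^s = 1.8527, V^t = -0.4717
step 2: k1 = (0.610360, 0.099785), k2 = (0.895063, 0.119192), k3 = (0.888702, 0.121118), k4 = (1.141813, 0.147611); V <- V + (h/6)(k1 + 2k2 + 2k3 + k4): V^s = 2.1483, V^t = -0.4313
step 3: k1 = (1.141620, 0.147567), k2 = (1.353182, 0.182601), k3 = (1.333755, 0.185088), k4 = (1.478425, 0.230476); V <- V + (h/6)(k1 + 2k2 + 2k3 + k4): V^s = 2.5924, V^t = -0.3694

Answer: V^s = 2.5924, V^t = -0.3694


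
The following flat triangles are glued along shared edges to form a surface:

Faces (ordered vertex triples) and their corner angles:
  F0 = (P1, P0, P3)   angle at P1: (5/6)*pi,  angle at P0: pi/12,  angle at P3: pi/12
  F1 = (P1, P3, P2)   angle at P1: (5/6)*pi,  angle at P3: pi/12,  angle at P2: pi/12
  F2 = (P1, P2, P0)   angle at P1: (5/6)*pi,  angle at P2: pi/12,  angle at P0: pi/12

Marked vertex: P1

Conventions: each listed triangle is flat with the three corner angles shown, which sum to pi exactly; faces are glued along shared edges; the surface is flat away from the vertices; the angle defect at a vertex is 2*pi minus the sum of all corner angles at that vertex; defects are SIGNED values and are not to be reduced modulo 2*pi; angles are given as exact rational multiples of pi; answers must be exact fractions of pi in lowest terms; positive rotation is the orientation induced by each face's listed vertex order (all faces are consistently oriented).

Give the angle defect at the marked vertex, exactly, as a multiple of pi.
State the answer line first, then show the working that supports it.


Answer: defect(P1) = -pi/2

Sum of corner angles at P1: (5/2)*pi
defect = 2*pi - (5/2)*pi


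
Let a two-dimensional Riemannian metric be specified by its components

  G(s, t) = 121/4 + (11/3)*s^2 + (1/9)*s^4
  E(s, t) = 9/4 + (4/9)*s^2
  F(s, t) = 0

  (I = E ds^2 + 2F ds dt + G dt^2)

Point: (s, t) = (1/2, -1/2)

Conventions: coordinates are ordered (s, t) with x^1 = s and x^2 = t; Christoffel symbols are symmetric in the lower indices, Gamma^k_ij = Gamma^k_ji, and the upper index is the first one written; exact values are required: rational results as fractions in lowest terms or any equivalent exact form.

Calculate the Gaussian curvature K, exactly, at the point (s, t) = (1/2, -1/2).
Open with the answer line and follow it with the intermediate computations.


Answer: K = -23328/484075

E = 85/36, F = 0, G = 4489/144, EG - F^2 = 381565/5184 at the point
E_s = 4/9, E_t = 0, F_s = 0, F_t = 0, G_s = 67/18, G_t = 0
E_tt = 0, F_st = 0, G_ss = 23/3
The intrinsic route: Brioschi's K = (det M1 - det M2)/(EG - F^2)^2.
M1 = [[-E_tt/2 + F_st - G_ss/2, E_s/2, F_s - E_t/2], [F_t - G_s/2, E, F], [G_t/2, F, G]] = [[-23/6, 2/9, 0], [-67/36, 85/36, 0], [0, 0, 4489/144]]; det M1 = -25124933/93312
M2 = [[0, E_t/2, G_s/2], [E_t/2, E, F], [G_s/2, F, G]] = [[0, 0, 67/36], [0, 85/36, 0], [67/36, 0, 4489/144]]; det M2 = -381565/46656
det M1 - det M2 = -300763/1152; K = -300763/1152 / (381565/5184)^2 = -23328/484075


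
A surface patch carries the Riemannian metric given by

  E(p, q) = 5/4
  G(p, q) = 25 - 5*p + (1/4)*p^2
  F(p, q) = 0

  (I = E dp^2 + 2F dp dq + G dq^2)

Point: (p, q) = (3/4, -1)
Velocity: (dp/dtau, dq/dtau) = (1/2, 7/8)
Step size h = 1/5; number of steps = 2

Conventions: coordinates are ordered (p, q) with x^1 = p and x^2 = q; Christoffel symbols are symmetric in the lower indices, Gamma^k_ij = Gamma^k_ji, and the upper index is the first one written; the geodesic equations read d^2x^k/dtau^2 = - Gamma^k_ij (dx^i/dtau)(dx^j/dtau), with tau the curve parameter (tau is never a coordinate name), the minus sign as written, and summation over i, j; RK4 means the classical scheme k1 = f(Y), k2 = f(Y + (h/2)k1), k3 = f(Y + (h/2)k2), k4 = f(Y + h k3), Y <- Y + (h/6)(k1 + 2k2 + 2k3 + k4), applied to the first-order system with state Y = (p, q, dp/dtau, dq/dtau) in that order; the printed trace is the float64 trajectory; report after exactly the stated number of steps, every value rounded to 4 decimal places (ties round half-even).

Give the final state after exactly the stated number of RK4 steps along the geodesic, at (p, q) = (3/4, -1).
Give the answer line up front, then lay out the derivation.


Answer: p = 0.8349, q = -0.6453, dp/dtau = -0.0781, dq/dtau = 0.8913

f(Y) = (dp/dtau, dq/dtau, -Gamma^p_ij Y'^i Y'^j, -Gamma^q_ij Y'^i Y'^j) with the Gammas evaluated at the stage position; h = 0.200000; intermediate values shown to 6 dp
step 0: p = 0.7500, q = -1.0000, dp/dtau = 0.5000, dq/dtau = 0.8750
step 1:
  k1: at (p, q) = (0.750000, -1.000000), (dp/dtau, dq/dtau) = (0.500000, 0.875000); Gamma_ppp = 0.000000, Gamma_ppq = 0.000000, Gamma_pqq = 1.850000, Gamma_qpp = 0.000000, Gamma_qpq = -0.108108, Gamma_qqq = 0.000000; k1 = (0.500000, 0.875000, -1.416406, 0.094595)
  k2: at (p, q) = (0.800000, -0.912500), (dp/dtau, dq/dtau) = (0.358359, 0.884459); Gamma_ppp = 0.000000, Gamma_ppq = 0.000000, Gamma_pqq = 1.840000, Gamma_qpp = 0.000000, Gamma_qpq = -0.108696, Gamma_qqq = 0.000000; k2 = (0.358359, 0.884459, -1.439374, 0.068903)
  k3: at (p, q) = (0.785836, -0.911554), (dp/dtau, dq/dtau) = (0.356063, 0.881890); Gamma_ppp = 0.000000, Gamma_ppq = 0.000000, Gamma_pqq = 1.842833, Gamma_qpp = 0.000000, Gamma_qpq = -0.108529, Gamma_qqq = 0.000000; k3 = (0.356063, 0.881890, -1.433227, 0.068158)
  k4: at (p, q) = (0.821213, -0.823622), (dp/dtau, dq/dtau) = (0.213355, 0.888632); Gamma_ppp = 0.000000, Gamma_ppq = 0.000000, Gamma_pqq = 1.835757, Gamma_qpp = 0.000000, Gamma_qpq = -0.108947, Gamma_qqq = 0.000000; k4 = (0.213355, 0.888632, -1.449635, 0.041311)
  Y <- Y + (h/6)(k1 + 2k2 + 2k3 + k4): p = 0.8214, q = -0.8235, dp/dtau = 0.2130, dq/dtau = 0.8887
step 2:
  k1: at (p, q) = (0.821407, -0.823456), (dp/dtau, dq/dtau) = (0.212959, 0.888668); Gamma_ppp = 0.000000, Gamma_ppq = 0.000000, Gamma_pqq = 1.835719, Gamma_qpp = 0.000000, Gamma_qpq = -0.108949, Gamma_qqq = 0.000000; k1 = (0.212959, 0.888668, -1.449722, 0.041237)
  k2: at (p, q) = (0.842702, -0.734589), (dp/dtau, dq/dtau) = (0.067986, 0.892791); Gamma_ppp = 0.000000, Gamma_ppq = 0.000000, Gamma_pqq = 1.831460, Gamma_qpp = 0.000000, Gamma_qpq = -0.109203, Gamma_qqq = 0.000000; k2 = (0.067986, 0.892791, -1.459813, 0.013257)
  k3: at (p, q) = (0.828205, -0.734177), (dp/dtau, dq/dtau) = (0.066977, 0.889993); Gamma_ppp = 0.000000, Gamma_ppq = 0.000000, Gamma_pqq = 1.834359, Gamma_qpp = 0.000000, Gamma_qpq = -0.109030, Gamma_qqq = 0.000000; k3 = (0.066977, 0.889993, -1.452974, 0.012998)
  k4: at (p, q) = (0.834802, -0.645457), (dp/dtau, dq/dtau) = (-0.077636, 0.891267); Gamma_ppp = 0.000000, Gamma_ppq = 0.000000, Gamma_pqq = 1.833040, Gamma_qpp = 0.000000, Gamma_qpq = -0.109108, Gamma_qqq = 0.000000; k4 = (-0.077636, 0.891267, -1.456088, -0.015099)
  Y <- Y + (h/6)(k1 + 2k2 + 2k3 + k4): p = 0.8349, q = -0.6453, dp/dtau = -0.0781, dq/dtau = 0.8913
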